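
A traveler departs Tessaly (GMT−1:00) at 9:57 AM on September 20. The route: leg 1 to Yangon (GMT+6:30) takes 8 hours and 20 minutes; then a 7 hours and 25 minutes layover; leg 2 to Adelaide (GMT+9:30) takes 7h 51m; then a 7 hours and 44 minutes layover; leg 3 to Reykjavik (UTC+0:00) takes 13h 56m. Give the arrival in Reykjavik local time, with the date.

8:13 AM on Sep 22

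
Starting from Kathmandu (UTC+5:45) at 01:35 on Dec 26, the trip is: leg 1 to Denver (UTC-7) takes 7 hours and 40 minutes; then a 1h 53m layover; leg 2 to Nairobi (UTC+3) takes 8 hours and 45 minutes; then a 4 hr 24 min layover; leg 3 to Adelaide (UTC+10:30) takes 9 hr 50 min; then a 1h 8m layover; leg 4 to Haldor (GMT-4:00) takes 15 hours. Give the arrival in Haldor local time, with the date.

16:30 on December 27

Convert departure to UTC: 01:35 − 5:45 = 19:50 UTC on Dec 25.
Add 7 hours and 40 minutes leg 1 → 03:30 UTC (Dec 26).
Add 1 hour and 53 minutes layover in Denver → 05:23 UTC.
Add 8 hours and 45 minutes leg 2 → 14:08 UTC.
Add 4 hours and 24 minutes layover in Nairobi → 18:32 UTC.
Add 9 hours 50 minutes leg 3 → 04:22 UTC (Dec 27).
Add 1 hour and 8 minutes layover in Adelaide → 05:30 UTC.
Add 15 hours leg 4 → 20:30 UTC.
Haldor is UTC−4:00, so local arrival = 20:30 − 4:00 = 16:30 on Dec 27.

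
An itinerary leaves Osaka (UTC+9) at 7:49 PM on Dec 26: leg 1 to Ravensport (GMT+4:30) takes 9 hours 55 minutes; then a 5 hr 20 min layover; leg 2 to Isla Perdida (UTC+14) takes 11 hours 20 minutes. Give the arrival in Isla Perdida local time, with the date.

3:24 AM on Dec 28

Convert departure to UTC: 7:49 PM − 9:00 = 10:49 AM UTC on Dec 26.
Add 9 hours and 55 minutes leg 1 → 8:44 PM UTC.
Add 5 hours 20 minutes layover in Ravensport → 2:04 AM UTC (Dec 27).
Add 11 hours 20 minutes leg 2 → 1:24 PM UTC.
Isla Perdida is UTC+14:00, so local arrival = 1:24 PM + 14:00 = 3:24 AM on Dec 28.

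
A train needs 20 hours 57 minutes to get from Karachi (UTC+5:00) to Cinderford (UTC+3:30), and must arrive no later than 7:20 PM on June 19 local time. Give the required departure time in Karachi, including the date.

Target arrival in UTC: 7:20 PM − 3:30 = 3:50 PM on Jun 19.
Subtract 20 hours 57 minutes → departure 6:53 PM UTC on Jun 18.
Karachi is UTC+5:00: 6:53 PM + 5:00 = 11:53 PM on Jun 18.

11:53 PM on June 18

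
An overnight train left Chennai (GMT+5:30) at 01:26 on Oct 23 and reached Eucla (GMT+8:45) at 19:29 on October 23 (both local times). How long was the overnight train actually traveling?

14 hours 48 minutes

Eucla is 3:15 ahead of Chennai.
Clock-face elapsed time (ignoring zones) is 18 hours 3 minutes.
Actual elapsed = 18 hours 3 minutes − 3:15 = 14 hours 48 minutes.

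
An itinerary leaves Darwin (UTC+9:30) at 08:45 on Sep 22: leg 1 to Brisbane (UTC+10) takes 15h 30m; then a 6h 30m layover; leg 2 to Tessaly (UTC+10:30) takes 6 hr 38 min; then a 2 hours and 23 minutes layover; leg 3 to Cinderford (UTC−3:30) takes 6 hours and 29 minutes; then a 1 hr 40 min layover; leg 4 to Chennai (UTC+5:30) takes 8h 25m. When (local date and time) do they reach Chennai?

Convert departure to UTC: 08:45 − 9:30 = 23:15 UTC on Sep 21.
Add 15 hours and 30 minutes leg 1 → 14:45 UTC (Sep 22).
Add 6 hours and 30 minutes layover in Brisbane → 21:15 UTC.
Add 6 hours and 38 minutes leg 2 → 03:53 UTC (Sep 23).
Add 2 hours 23 minutes layover in Tessaly → 06:16 UTC.
Add 6 hours and 29 minutes leg 3 → 12:45 UTC.
Add 1 hour and 40 minutes layover in Cinderford → 14:25 UTC.
Add 8 hours and 25 minutes leg 4 → 22:50 UTC.
Chennai is UTC+5:30, so local arrival = 22:50 + 5:30 = 04:20 on Sep 24.

04:20 on September 24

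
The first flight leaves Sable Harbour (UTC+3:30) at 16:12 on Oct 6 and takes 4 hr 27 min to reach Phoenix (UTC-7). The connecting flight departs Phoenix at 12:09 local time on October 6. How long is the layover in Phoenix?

Convert departure to UTC: 16:12 − 3:30 = 12:42 UTC on Oct 6.
Add 4 hours 27 minutes flight time → 17:09 UTC.
Phoenix is UTC−7:00, so local arrival = 17:09 − 7:00 = 10:09 on Oct 6.
Layover = 12:09 − 10:09 = 2 hours.

2 hours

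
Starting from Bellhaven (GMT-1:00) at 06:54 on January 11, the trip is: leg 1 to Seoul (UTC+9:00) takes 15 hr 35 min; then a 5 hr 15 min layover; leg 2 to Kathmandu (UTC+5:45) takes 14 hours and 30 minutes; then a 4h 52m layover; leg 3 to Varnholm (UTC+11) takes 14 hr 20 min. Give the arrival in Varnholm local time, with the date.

01:26 on Jan 14

Convert departure to UTC: 06:54 + 1:00 = 07:54 UTC on Jan 11.
Add 15 hours and 35 minutes leg 1 → 23:29 UTC.
Add 5 hours 15 minutes layover in Seoul → 04:44 UTC (Jan 12).
Add 14 hours and 30 minutes leg 2 → 19:14 UTC.
Add 4 hours 52 minutes layover in Kathmandu → 00:06 UTC (Jan 13).
Add 14 hours 20 minutes leg 3 → 14:26 UTC.
Varnholm is UTC+11:00, so local arrival = 14:26 + 11:00 = 01:26 on Jan 14.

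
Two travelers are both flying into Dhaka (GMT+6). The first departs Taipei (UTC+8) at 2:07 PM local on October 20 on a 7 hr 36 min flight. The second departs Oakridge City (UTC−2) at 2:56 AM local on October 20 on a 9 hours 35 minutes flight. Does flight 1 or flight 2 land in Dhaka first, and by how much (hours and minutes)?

the first, by 48 minutes

Flight 1 in UTC: 2:07 PM − 8:00 = 6:07 AM on Oct 20.
+7 hours 36 minutes → arrive 1:43 PM UTC on Oct 20.
Flight 2 in UTC: 2:56 AM + 2:00 = 4:56 AM on Oct 20.
+9 hours and 35 minutes → arrive 2:31 PM UTC on Oct 20.
Flight 1 lands earlier by 48 minutes.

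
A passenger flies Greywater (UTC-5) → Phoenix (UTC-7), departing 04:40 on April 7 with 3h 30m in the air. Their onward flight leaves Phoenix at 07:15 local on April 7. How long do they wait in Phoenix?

Convert departure to UTC: 04:40 + 5:00 = 09:40 UTC on Apr 7.
Add 3 hours and 30 minutes flight time → 13:10 UTC.
Phoenix is UTC−7:00, so local arrival = 13:10 − 7:00 = 06:10 on Apr 7.
Layover = 07:15 − 06:10 = 1 hour 5 minutes.

1 hour 5 minutes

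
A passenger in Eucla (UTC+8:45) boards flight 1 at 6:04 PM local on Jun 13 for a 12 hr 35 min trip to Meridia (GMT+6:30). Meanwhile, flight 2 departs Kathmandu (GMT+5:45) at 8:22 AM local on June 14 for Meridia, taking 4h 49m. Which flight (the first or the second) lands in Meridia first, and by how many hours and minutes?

the first, by 9 hours 32 minutes

Flight 1 in UTC: 6:04 PM − 8:45 = 9:19 AM on Jun 13.
+12 hours 35 minutes → arrive 9:54 PM UTC on Jun 13.
Flight 2 in UTC: 8:22 AM − 5:45 = 2:37 AM on Jun 14.
+4 hours 49 minutes → arrive 7:26 AM UTC on Jun 14.
Flight 1 lands earlier by 9 hours 32 minutes.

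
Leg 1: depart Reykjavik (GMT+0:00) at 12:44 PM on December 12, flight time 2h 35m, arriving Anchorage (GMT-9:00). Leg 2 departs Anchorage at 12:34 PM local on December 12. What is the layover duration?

Reykjavik is at UTC+0, so departure is already 12:44 PM UTC on Dec 12.
Add 2 hours and 35 minutes flight time → 3:19 PM UTC.
Anchorage is UTC−9:00, so local arrival = 3:19 PM − 9:00 = 6:19 AM on Dec 12.
Layover = 12:34 PM − 6:19 AM = 6 hours 15 minutes.

6 hours 15 minutes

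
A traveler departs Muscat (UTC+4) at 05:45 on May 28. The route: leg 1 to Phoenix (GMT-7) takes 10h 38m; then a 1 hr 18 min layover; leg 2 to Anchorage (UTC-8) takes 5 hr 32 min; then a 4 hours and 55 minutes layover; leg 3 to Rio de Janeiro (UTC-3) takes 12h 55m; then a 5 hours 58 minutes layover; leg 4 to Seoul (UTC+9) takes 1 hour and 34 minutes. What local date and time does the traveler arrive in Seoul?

Convert departure to UTC: 05:45 − 4:00 = 01:45 UTC on May 28.
Add 10 hours and 38 minutes leg 1 → 12:23 UTC.
Add 1 hour and 18 minutes layover in Phoenix → 13:41 UTC.
Add 5 hours 32 minutes leg 2 → 19:13 UTC.
Add 4 hours 55 minutes layover in Anchorage → 00:08 UTC (May 29).
Add 12 hours 55 minutes leg 3 → 13:03 UTC.
Add 5 hours and 58 minutes layover in Rio de Janeiro → 19:01 UTC.
Add 1 hour 34 minutes leg 4 → 20:35 UTC.
Seoul is UTC+9:00, so local arrival = 20:35 + 9:00 = 05:35 on May 30.

05:35 on May 30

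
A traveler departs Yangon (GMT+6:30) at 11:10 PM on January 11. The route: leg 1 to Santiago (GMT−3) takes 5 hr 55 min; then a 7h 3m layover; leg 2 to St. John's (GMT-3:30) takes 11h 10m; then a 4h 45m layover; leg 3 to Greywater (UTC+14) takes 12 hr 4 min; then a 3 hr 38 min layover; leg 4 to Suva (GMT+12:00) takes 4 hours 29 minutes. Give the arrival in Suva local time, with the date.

Convert departure to UTC: 11:10 PM − 6:30 = 4:40 PM UTC on Jan 11.
Add 5 hours 55 minutes leg 1 → 10:35 PM UTC.
Add 7 hours 3 minutes layover in Santiago → 5:38 AM UTC (Jan 12).
Add 11 hours 10 minutes leg 2 → 4:48 PM UTC.
Add 4 hours and 45 minutes layover in St. John's → 9:33 PM UTC.
Add 12 hours and 4 minutes leg 3 → 9:37 AM UTC (Jan 13).
Add 3 hours and 38 minutes layover in Greywater → 1:15 PM UTC.
Add 4 hours 29 minutes leg 4 → 5:44 PM UTC.
Suva is UTC+12:00, so local arrival = 5:44 PM + 12:00 = 5:44 AM on Jan 14.

5:44 AM on Jan 14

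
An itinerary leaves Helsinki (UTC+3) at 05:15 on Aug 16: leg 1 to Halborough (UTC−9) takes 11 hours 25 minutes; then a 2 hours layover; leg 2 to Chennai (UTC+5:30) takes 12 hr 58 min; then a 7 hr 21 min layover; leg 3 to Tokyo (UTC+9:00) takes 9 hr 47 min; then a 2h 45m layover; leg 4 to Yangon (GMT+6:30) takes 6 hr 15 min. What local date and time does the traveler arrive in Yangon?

Convert departure to UTC: 05:15 − 3:00 = 02:15 UTC on Aug 16.
Add 11 hours 25 minutes leg 1 → 13:40 UTC.
Add 2 hours layover in Halborough → 15:40 UTC.
Add 12 hours and 58 minutes leg 2 → 04:38 UTC (Aug 17).
Add 7 hours and 21 minutes layover in Chennai → 11:59 UTC.
Add 9 hours 47 minutes leg 3 → 21:46 UTC.
Add 2 hours 45 minutes layover in Tokyo → 00:31 UTC (Aug 18).
Add 6 hours and 15 minutes leg 4 → 06:46 UTC.
Yangon is UTC+6:30, so local arrival = 06:46 + 6:30 = 13:16 on Aug 18.

13:16 on Aug 18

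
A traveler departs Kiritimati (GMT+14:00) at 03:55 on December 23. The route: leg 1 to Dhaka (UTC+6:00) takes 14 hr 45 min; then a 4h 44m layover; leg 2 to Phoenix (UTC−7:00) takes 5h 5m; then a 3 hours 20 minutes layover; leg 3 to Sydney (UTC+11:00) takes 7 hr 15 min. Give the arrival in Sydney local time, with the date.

12:04 on Dec 24

Convert departure to UTC: 03:55 − 14:00 = 13:55 UTC on Dec 22.
Add 14 hours 45 minutes leg 1 → 04:40 UTC (Dec 23).
Add 4 hours and 44 minutes layover in Dhaka → 09:24 UTC.
Add 5 hours and 5 minutes leg 2 → 14:29 UTC.
Add 3 hours 20 minutes layover in Phoenix → 17:49 UTC.
Add 7 hours and 15 minutes leg 3 → 01:04 UTC (Dec 24).
Sydney is UTC+11:00, so local arrival = 01:04 + 11:00 = 12:04 on Dec 24.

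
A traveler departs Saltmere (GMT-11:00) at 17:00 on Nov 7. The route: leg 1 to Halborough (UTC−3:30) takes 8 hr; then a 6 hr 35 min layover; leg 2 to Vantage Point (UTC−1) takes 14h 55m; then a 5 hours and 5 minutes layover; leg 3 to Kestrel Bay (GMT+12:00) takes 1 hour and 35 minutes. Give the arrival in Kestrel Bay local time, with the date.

04:10 on Nov 10

Convert departure to UTC: 17:00 + 11:00 = 04:00 UTC on Nov 8.
Add 8 hours leg 1 → 12:00 UTC.
Add 6 hours 35 minutes layover in Halborough → 18:35 UTC.
Add 14 hours and 55 minutes leg 2 → 09:30 UTC (Nov 9).
Add 5 hours and 5 minutes layover in Vantage Point → 14:35 UTC.
Add 1 hour and 35 minutes leg 3 → 16:10 UTC.
Kestrel Bay is UTC+12:00, so local arrival = 16:10 + 12:00 = 04:10 on Nov 10.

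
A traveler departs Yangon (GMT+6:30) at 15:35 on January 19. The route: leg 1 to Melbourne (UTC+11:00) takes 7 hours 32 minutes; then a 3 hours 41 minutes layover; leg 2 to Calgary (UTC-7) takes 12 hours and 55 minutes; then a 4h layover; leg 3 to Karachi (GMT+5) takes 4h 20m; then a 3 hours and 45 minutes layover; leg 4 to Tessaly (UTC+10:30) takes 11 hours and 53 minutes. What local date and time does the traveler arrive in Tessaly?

Convert departure to UTC: 15:35 − 6:30 = 09:05 UTC on Jan 19.
Add 7 hours and 32 minutes leg 1 → 16:37 UTC.
Add 3 hours and 41 minutes layover in Melbourne → 20:18 UTC.
Add 12 hours and 55 minutes leg 2 → 09:13 UTC (Jan 20).
Add 4 hours layover in Calgary → 13:13 UTC.
Add 4 hours 20 minutes leg 3 → 17:33 UTC.
Add 3 hours and 45 minutes layover in Karachi → 21:18 UTC.
Add 11 hours 53 minutes leg 4 → 09:11 UTC (Jan 21).
Tessaly is UTC+10:30, so local arrival = 09:11 + 10:30 = 19:41 on Jan 21.

19:41 on January 21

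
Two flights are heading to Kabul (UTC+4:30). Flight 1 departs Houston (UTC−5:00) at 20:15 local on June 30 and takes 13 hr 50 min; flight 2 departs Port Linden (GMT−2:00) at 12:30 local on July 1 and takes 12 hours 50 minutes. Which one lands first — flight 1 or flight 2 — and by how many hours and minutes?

the first, by 12 hours 15 minutes

Flight 1 in UTC: 20:15 + 5:00 = 01:15 on Jul 1.
+13 hours 50 minutes → arrive 15:05 UTC on Jul 1.
Flight 2 in UTC: 12:30 + 2:00 = 14:30 on Jul 1.
+12 hours and 50 minutes → arrive 03:20 UTC on Jul 2.
Flight 1 lands earlier by 12 hours 15 minutes.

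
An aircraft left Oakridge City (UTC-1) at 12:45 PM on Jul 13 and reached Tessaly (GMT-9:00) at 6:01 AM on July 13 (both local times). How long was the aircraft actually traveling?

1 hour 16 minutes

Departure in UTC: 12:45 PM + 1:00 = 1:45 PM on Jul 13.
Arrival in UTC: 6:01 AM + 9:00 = 3:01 PM on Jul 13.
Elapsed = 3:01 PM − 1:45 PM = 1 hour 16 minutes.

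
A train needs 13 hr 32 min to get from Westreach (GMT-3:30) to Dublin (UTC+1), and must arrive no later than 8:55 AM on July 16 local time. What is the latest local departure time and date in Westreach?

2:53 PM on Jul 15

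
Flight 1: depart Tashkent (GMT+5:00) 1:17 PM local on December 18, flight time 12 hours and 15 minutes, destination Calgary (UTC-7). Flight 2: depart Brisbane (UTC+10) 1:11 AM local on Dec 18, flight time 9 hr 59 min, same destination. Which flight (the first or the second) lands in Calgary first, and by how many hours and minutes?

the second, by 19 hours 22 minutes

Flight 1 in UTC: 1:17 PM − 5:00 = 8:17 AM on Dec 18.
+12 hours 15 minutes → arrive 8:32 PM UTC on Dec 18.
Flight 2 in UTC: 1:11 AM − 10:00 = 3:11 PM on Dec 17.
+9 hours 59 minutes → arrive 1:10 AM UTC on Dec 18.
Flight 2 lands earlier by 19 hours 22 minutes.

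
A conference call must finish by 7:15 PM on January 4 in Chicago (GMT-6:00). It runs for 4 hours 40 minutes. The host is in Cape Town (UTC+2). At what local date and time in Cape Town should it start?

10:35 PM on January 4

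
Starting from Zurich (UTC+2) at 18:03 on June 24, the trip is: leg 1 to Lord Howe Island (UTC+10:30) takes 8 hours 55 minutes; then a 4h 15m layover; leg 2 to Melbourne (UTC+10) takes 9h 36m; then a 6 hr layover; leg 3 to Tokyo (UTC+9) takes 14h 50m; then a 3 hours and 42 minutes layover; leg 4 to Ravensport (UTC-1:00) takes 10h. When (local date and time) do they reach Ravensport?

Convert departure to UTC: 18:03 − 2:00 = 16:03 UTC on Jun 24.
Add 8 hours and 55 minutes leg 1 → 00:58 UTC (Jun 25).
Add 4 hours 15 minutes layover in Lord Howe Island → 05:13 UTC.
Add 9 hours 36 minutes leg 2 → 14:49 UTC.
Add 6 hours layover in Melbourne → 20:49 UTC.
Add 14 hours 50 minutes leg 3 → 11:39 UTC (Jun 26).
Add 3 hours 42 minutes layover in Tokyo → 15:21 UTC.
Add 10 hours leg 4 → 01:21 UTC (Jun 27).
Ravensport is UTC−1:00, so local arrival = 01:21 − 1:00 = 00:21 on Jun 27.

00:21 on Jun 27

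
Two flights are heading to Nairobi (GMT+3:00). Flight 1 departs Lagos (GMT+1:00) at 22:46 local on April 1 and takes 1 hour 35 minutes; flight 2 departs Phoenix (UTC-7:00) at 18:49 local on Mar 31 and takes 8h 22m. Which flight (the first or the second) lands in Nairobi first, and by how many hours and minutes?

the second, by 13 hours 10 minutes

Flight 1 in UTC: 22:46 − 1:00 = 21:46 on Apr 1.
+1 hour and 35 minutes → arrive 23:21 UTC on Apr 1.
Flight 2 in UTC: 18:49 + 7:00 = 01:49 on Apr 1.
+8 hours and 22 minutes → arrive 10:11 UTC on Apr 1.
Flight 2 lands earlier by 13 hours 10 minutes.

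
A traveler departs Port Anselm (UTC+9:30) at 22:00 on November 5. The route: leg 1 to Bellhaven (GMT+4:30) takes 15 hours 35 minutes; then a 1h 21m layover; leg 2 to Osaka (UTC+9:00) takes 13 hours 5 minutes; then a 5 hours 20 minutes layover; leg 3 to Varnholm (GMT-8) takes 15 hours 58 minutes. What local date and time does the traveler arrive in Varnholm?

07:49 on November 7

Convert departure to UTC: 22:00 − 9:30 = 12:30 UTC on Nov 5.
Add 15 hours and 35 minutes leg 1 → 04:05 UTC (Nov 6).
Add 1 hour and 21 minutes layover in Bellhaven → 05:26 UTC.
Add 13 hours and 5 minutes leg 2 → 18:31 UTC.
Add 5 hours 20 minutes layover in Osaka → 23:51 UTC.
Add 15 hours and 58 minutes leg 3 → 15:49 UTC (Nov 7).
Varnholm is UTC−8:00, so local arrival = 15:49 − 8:00 = 07:49 on Nov 7.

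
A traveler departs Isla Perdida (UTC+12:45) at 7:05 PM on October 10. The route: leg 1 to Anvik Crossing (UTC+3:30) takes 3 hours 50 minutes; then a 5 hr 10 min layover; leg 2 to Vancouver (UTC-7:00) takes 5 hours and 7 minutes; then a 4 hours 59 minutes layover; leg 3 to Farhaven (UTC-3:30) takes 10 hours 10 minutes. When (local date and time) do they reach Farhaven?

Convert departure to UTC: 7:05 PM − 12:45 = 6:20 AM UTC on Oct 10.
Add 3 hours 50 minutes leg 1 → 10:10 AM UTC.
Add 5 hours and 10 minutes layover in Anvik Crossing → 3:20 PM UTC.
Add 5 hours and 7 minutes leg 2 → 8:27 PM UTC.
Add 4 hours and 59 minutes layover in Vancouver → 1:26 AM UTC (Oct 11).
Add 10 hours and 10 minutes leg 3 → 11:36 AM UTC.
Farhaven is UTC−3:30, so local arrival = 11:36 AM − 3:30 = 8:06 AM on Oct 11.

8:06 AM on October 11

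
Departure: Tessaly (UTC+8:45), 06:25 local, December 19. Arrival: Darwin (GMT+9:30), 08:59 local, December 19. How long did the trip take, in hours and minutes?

1 hour 49 minutes

Departure in UTC: 06:25 − 8:45 = 21:40 on Dec 18.
Arrival in UTC: 08:59 − 9:30 = 23:29 on Dec 18.
Elapsed = 23:29 − 21:40 = 1 hour 49 minutes.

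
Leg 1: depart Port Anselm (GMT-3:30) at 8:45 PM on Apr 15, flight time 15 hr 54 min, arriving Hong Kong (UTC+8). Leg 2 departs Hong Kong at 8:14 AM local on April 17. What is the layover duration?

Convert departure to UTC: 8:45 PM + 3:30 = 12:15 AM UTC on Apr 16.
Add 15 hours 54 minutes flight time → 4:09 PM UTC.
Hong Kong is UTC+8:00, so local arrival = 4:09 PM + 8:00 = 12:09 AM on Apr 17.
Layover = 8:14 AM − 12:09 AM = 8 hours 5 minutes.

8 hours 5 minutes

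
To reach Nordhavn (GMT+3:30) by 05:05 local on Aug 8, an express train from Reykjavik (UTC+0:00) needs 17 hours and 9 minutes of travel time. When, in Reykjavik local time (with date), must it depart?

08:26 on August 7

Target arrival in UTC: 05:05 − 3:30 = 01:35 on Aug 8.
Subtract 17 hours 9 minutes → departure 08:26 UTC on Aug 7.
Reykjavik is UTC+0, so departure is 08:26 on Aug 7.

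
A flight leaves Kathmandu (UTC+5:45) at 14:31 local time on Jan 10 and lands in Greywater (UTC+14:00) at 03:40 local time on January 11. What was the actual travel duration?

4 hours 54 minutes

Departure in UTC: 14:31 − 5:45 = 08:46 on Jan 10.
Arrival in UTC: 03:40 − 14:00 = 13:40 on Jan 10.
Elapsed = 13:40 − 08:46 = 4 hours 54 minutes.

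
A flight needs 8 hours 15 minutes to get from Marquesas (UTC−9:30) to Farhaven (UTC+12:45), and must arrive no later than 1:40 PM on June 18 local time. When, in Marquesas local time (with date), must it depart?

Target arrival in UTC: 1:40 PM − 12:45 = 12:55 AM on Jun 18.
Subtract 8 hours and 15 minutes → departure 4:40 PM UTC on Jun 17.
Marquesas is UTC−9:30: 4:40 PM − 9:30 = 7:10 AM on Jun 17.

7:10 AM on June 17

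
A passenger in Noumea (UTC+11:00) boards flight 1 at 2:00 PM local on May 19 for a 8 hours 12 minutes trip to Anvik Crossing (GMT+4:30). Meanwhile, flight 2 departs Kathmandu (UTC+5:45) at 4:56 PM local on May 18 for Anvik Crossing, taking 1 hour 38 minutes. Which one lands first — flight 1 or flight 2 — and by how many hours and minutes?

the second, by 22 hours 23 minutes

Flight 1 in UTC: 2:00 PM − 11:00 = 3:00 AM on May 19.
+8 hours 12 minutes → arrive 11:12 AM UTC on May 19.
Flight 2 in UTC: 4:56 PM − 5:45 = 11:11 AM on May 18.
+1 hour and 38 minutes → arrive 12:49 PM UTC on May 18.
Flight 2 lands earlier by 22 hours 23 minutes.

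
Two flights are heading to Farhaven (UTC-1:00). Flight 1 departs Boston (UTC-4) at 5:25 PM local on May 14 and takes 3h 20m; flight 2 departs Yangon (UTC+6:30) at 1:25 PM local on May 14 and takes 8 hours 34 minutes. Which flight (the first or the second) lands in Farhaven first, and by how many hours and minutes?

Flight 1 in UTC: 5:25 PM + 4:00 = 9:25 PM on May 14.
+3 hours and 20 minutes → arrive 12:45 AM UTC on May 15.
Flight 2 in UTC: 1:25 PM − 6:30 = 6:55 AM on May 14.
+8 hours 34 minutes → arrive 3:29 PM UTC on May 14.
Flight 2 lands earlier by 9 hours 16 minutes.

the second, by 9 hours 16 minutes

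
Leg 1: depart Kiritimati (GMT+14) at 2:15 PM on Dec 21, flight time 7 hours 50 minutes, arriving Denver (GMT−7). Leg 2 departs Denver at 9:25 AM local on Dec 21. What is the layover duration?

Convert departure to UTC: 2:15 PM − 14:00 = 12:15 AM UTC on Dec 21.
Add 7 hours 50 minutes flight time → 8:05 AM UTC.
Denver is UTC−7:00, so local arrival = 8:05 AM − 7:00 = 1:05 AM on Dec 21.
Layover = 9:25 AM − 1:05 AM = 8 hours 20 minutes.

8 hours 20 minutes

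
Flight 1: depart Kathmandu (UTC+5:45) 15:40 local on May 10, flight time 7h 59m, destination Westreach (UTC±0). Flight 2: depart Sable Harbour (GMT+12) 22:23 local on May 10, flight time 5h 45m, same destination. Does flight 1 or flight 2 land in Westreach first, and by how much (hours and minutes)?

Flight 1 in UTC: 15:40 − 5:45 = 09:55 on May 10.
+7 hours 59 minutes → arrive 17:54 UTC on May 10.
Flight 2 in UTC: 22:23 − 12:00 = 10:23 on May 10.
+5 hours 45 minutes → arrive 16:08 UTC on May 10.
Flight 2 lands earlier by 1 hour 46 minutes.

the second, by 1 hour 46 minutes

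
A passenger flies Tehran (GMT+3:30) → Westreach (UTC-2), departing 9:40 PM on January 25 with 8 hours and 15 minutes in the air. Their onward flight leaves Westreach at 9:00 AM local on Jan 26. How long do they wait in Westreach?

Convert departure to UTC: 9:40 PM − 3:30 = 6:10 PM UTC on Jan 25.
Add 8 hours and 15 minutes flight time → 2:25 AM UTC (Jan 26).
Westreach is UTC−2:00, so local arrival = 2:25 AM − 2:00 = 12:25 AM on Jan 26.
Layover = 9:00 AM − 12:25 AM = 8 hours 35 minutes.

8 hours 35 minutes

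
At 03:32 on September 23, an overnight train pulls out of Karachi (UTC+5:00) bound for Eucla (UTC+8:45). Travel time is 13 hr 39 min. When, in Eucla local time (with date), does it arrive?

20:56 on September 23

Convert departure to UTC: 03:32 − 5:00 = 22:32 UTC on Sep 22.
Add 13 hours and 39 minutes travel time → 12:11 UTC (Sep 23).
Eucla is UTC+8:45, so local arrival = 12:11 + 8:45 = 20:56 on Sep 23.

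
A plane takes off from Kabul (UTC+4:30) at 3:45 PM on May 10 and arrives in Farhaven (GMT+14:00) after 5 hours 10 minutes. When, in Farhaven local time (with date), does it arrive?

6:25 AM on May 11

Farhaven is 9:30 ahead of Kabul.
After 5 hours and 10 minutes it is 8:55 PM in Kabul.
Shift by the zone difference: 8:55 PM + 9:30 = 6:25 AM on May 11 in Farhaven.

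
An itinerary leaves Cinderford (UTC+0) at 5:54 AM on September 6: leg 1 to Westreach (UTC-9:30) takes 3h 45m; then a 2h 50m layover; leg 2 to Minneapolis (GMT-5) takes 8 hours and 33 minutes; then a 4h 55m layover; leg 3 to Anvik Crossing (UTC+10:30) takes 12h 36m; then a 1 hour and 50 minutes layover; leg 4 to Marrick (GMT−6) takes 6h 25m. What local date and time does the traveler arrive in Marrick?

Cinderford is at UTC+0, so departure is already 5:54 AM UTC on Sep 6.
Add 3 hours 45 minutes leg 1 → 9:39 AM UTC.
Add 2 hours 50 minutes layover in Westreach → 12:29 PM UTC.
Add 8 hours and 33 minutes leg 2 → 9:02 PM UTC.
Add 4 hours 55 minutes layover in Minneapolis → 1:57 AM UTC (Sep 7).
Add 12 hours 36 minutes leg 3 → 2:33 PM UTC.
Add 1 hour and 50 minutes layover in Anvik Crossing → 4:23 PM UTC.
Add 6 hours 25 minutes leg 4 → 10:48 PM UTC.
Marrick is UTC−6:00, so local arrival = 10:48 PM − 6:00 = 4:48 PM on Sep 7.

4:48 PM on September 7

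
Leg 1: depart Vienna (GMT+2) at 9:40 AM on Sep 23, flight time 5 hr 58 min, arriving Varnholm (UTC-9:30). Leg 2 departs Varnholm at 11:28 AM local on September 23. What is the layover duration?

7 hours 20 minutes

Convert departure to UTC: 9:40 AM − 2:00 = 7:40 AM UTC on Sep 23.
Add 5 hours and 58 minutes flight time → 1:38 PM UTC.
Varnholm is UTC−9:30, so local arrival = 1:38 PM − 9:30 = 4:08 AM on Sep 23.
Layover = 11:28 AM − 4:08 AM = 7 hours 20 minutes.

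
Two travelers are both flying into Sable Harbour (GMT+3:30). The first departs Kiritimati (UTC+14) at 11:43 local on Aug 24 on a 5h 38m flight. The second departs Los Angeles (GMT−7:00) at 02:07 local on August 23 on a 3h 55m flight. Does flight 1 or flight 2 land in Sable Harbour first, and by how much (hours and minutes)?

Flight 1 in UTC: 11:43 − 14:00 = 21:43 on Aug 23.
+5 hours 38 minutes → arrive 03:21 UTC on Aug 24.
Flight 2 in UTC: 02:07 + 7:00 = 09:07 on Aug 23.
+3 hours and 55 minutes → arrive 13:02 UTC on Aug 23.
Flight 2 lands earlier by 14 hours 19 minutes.

the second, by 14 hours 19 minutes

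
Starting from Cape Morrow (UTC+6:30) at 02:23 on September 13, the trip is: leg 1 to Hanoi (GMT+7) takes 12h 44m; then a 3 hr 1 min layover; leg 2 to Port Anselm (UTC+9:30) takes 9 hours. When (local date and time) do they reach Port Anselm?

06:08 on September 14

Convert departure to UTC: 02:23 − 6:30 = 19:53 UTC on Sep 12.
Add 12 hours 44 minutes leg 1 → 08:37 UTC (Sep 13).
Add 3 hours 1 minute layover in Hanoi → 11:38 UTC.
Add 9 hours leg 2 → 20:38 UTC.
Port Anselm is UTC+9:30, so local arrival = 20:38 + 9:30 = 06:08 on Sep 14.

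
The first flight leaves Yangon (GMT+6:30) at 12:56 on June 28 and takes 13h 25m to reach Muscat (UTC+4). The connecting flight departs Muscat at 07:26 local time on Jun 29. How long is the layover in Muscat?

Convert departure to UTC: 12:56 − 6:30 = 06:26 UTC on Jun 28.
Add 13 hours and 25 minutes flight time → 19:51 UTC.
Muscat is UTC+4:00, so local arrival = 19:51 + 4:00 = 23:51 on Jun 28.
Layover = 07:26 − 23:51 (+1 day) = 7 hours 35 minutes.

7 hours 35 minutes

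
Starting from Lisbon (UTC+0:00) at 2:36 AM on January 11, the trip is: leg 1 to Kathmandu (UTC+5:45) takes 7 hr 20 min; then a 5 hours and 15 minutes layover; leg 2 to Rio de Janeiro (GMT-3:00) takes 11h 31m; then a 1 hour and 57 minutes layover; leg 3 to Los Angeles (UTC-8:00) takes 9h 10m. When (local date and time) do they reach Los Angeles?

5:49 AM on Jan 12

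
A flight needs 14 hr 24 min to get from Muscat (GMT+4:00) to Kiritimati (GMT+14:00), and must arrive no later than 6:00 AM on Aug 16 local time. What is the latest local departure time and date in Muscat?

5:36 AM on August 15

Target arrival in UTC: 6:00 AM − 14:00 = 4:00 PM on Aug 15.
Subtract 14 hours 24 minutes → departure 1:36 AM UTC on Aug 15.
Muscat is UTC+4:00: 1:36 AM + 4:00 = 5:36 AM on Aug 15.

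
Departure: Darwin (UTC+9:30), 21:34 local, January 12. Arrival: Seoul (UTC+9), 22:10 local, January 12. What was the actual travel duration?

1 hour 6 minutes

Seoul is 0:30 behind Darwin.
Clock-face elapsed time (ignoring zones) is 36 minutes.
Actual elapsed = 36 minutes + 0:30 = 1 hour 6 minutes.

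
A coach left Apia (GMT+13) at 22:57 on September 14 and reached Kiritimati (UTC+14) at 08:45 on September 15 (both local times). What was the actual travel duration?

8 hours 48 minutes

Departure in UTC: 22:57 − 13:00 = 09:57 on Sep 14.
Arrival in UTC: 08:45 − 14:00 = 18:45 on Sep 14.
Elapsed = 18:45 − 09:57 = 8 hours 48 minutes.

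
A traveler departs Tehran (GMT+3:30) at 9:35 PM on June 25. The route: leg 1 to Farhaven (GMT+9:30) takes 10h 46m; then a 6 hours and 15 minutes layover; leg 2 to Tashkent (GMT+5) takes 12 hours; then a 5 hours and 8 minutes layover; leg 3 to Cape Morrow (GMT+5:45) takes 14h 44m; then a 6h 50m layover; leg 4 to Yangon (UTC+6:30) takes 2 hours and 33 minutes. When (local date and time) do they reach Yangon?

10:51 AM on June 28

Convert departure to UTC: 9:35 PM − 3:30 = 6:05 PM UTC on Jun 25.
Add 10 hours and 46 minutes leg 1 → 4:51 AM UTC (Jun 26).
Add 6 hours 15 minutes layover in Farhaven → 11:06 AM UTC.
Add 12 hours leg 2 → 11:06 PM UTC.
Add 5 hours 8 minutes layover in Tashkent → 4:14 AM UTC (Jun 27).
Add 14 hours 44 minutes leg 3 → 6:58 PM UTC.
Add 6 hours and 50 minutes layover in Cape Morrow → 1:48 AM UTC (Jun 28).
Add 2 hours 33 minutes leg 4 → 4:21 AM UTC.
Yangon is UTC+6:30, so local arrival = 4:21 AM + 6:30 = 10:51 AM on Jun 28.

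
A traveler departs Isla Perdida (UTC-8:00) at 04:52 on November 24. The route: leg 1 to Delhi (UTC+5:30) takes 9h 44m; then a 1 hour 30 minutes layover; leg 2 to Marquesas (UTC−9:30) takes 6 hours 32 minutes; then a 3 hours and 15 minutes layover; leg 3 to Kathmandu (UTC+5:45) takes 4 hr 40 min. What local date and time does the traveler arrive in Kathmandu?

Convert departure to UTC: 04:52 + 8:00 = 12:52 UTC on Nov 24.
Add 9 hours and 44 minutes leg 1 → 22:36 UTC.
Add 1 hour 30 minutes layover in Delhi → 00:06 UTC (Nov 25).
Add 6 hours and 32 minutes leg 2 → 06:38 UTC.
Add 3 hours 15 minutes layover in Marquesas → 09:53 UTC.
Add 4 hours 40 minutes leg 3 → 14:33 UTC.
Kathmandu is UTC+5:45, so local arrival = 14:33 + 5:45 = 20:18 on Nov 25.

20:18 on November 25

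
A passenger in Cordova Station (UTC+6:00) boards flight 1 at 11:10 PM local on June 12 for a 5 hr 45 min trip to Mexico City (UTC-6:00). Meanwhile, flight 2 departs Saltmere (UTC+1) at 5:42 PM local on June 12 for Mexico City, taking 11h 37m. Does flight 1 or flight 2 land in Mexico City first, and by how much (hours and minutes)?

the first, by 5 hours 24 minutes

Flight 1 in UTC: 11:10 PM − 6:00 = 5:10 PM on Jun 12.
+5 hours 45 minutes → arrive 10:55 PM UTC on Jun 12.
Flight 2 in UTC: 5:42 PM − 1:00 = 4:42 PM on Jun 12.
+11 hours and 37 minutes → arrive 4:19 AM UTC on Jun 13.
Flight 1 lands earlier by 5 hours 24 minutes.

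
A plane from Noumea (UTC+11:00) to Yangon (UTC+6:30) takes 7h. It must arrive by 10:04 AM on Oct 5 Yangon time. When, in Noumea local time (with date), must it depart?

7:34 AM on October 5

Target arrival in UTC: 10:04 AM − 6:30 = 3:34 AM on Oct 5.
Subtract 7 hours → departure 8:34 PM UTC on Oct 4.
Noumea is UTC+11:00: 8:34 PM + 11:00 = 7:34 AM on Oct 5.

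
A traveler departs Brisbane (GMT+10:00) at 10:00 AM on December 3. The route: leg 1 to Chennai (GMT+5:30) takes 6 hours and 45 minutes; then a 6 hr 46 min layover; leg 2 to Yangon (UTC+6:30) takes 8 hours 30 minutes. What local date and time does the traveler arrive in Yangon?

4:31 AM on Dec 4

Convert departure to UTC: 10:00 AM − 10:00 = 12:00 AM UTC on Dec 3.
Add 6 hours and 45 minutes leg 1 → 6:45 AM UTC.
Add 6 hours 46 minutes layover in Chennai → 1:31 PM UTC.
Add 8 hours and 30 minutes leg 2 → 10:01 PM UTC.
Yangon is UTC+6:30, so local arrival = 10:01 PM + 6:30 = 4:31 AM on Dec 4.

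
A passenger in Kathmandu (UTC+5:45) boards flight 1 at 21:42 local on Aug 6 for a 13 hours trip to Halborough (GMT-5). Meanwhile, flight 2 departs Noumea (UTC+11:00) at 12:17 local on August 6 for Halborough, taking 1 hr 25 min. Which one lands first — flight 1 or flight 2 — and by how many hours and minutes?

Flight 1 in UTC: 21:42 − 5:45 = 15:57 on Aug 6.
+13 hours → arrive 04:57 UTC on Aug 7.
Flight 2 in UTC: 12:17 − 11:00 = 01:17 on Aug 6.
+1 hour 25 minutes → arrive 02:42 UTC on Aug 6.
Flight 2 lands earlier by 26 hours 15 minutes.

the second, by 26 hours 15 minutes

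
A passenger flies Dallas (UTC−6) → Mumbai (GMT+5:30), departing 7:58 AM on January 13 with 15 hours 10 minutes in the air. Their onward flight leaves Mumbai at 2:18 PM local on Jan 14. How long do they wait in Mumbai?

Convert departure to UTC: 7:58 AM + 6:00 = 1:58 PM UTC on Jan 13.
Add 15 hours 10 minutes flight time → 5:08 AM UTC (Jan 14).
Mumbai is UTC+5:30, so local arrival = 5:08 AM + 5:30 = 10:38 AM on Jan 14.
Layover = 2:18 PM − 10:38 AM = 3 hours 40 minutes.

3 hours 40 minutes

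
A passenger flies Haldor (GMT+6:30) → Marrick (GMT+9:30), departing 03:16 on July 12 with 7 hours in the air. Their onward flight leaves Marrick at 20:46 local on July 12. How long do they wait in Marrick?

Convert departure to UTC: 03:16 − 6:30 = 20:46 UTC on Jul 11.
Add 7 hours flight time → 03:46 UTC (Jul 12).
Marrick is UTC+9:30, so local arrival = 03:46 + 9:30 = 13:16 on Jul 12.
Layover = 20:46 − 13:16 = 7 hours 30 minutes.

7 hours 30 minutes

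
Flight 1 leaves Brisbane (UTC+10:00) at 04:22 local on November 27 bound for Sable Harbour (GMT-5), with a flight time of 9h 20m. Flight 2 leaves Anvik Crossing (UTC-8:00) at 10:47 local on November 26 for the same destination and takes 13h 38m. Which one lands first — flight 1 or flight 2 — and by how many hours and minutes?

Flight 1 in UTC: 04:22 − 10:00 = 18:22 on Nov 26.
+9 hours 20 minutes → arrive 03:42 UTC on Nov 27.
Flight 2 in UTC: 10:47 + 8:00 = 18:47 on Nov 26.
+13 hours and 38 minutes → arrive 08:25 UTC on Nov 27.
Flight 1 lands earlier by 4 hours 43 minutes.

the first, by 4 hours 43 minutes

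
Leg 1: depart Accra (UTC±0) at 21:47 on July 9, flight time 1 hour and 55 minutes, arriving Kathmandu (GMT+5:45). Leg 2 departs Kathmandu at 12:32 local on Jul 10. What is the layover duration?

7 hours 5 minutes

Accra is at UTC+0, so departure is already 21:47 UTC on Jul 9.
Add 1 hour and 55 minutes flight time → 23:42 UTC.
Kathmandu is UTC+5:45, so local arrival = 23:42 + 5:45 = 05:27 on Jul 10.
Layover = 12:32 − 05:27 = 7 hours 5 minutes.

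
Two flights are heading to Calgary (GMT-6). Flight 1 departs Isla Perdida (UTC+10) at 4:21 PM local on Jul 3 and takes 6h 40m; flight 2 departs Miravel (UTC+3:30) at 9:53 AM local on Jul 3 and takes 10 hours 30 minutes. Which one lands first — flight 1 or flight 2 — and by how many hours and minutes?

Flight 1 in UTC: 4:21 PM − 10:00 = 6:21 AM on Jul 3.
+6 hours 40 minutes → arrive 1:01 PM UTC on Jul 3.
Flight 2 in UTC: 9:53 AM − 3:30 = 6:23 AM on Jul 3.
+10 hours 30 minutes → arrive 4:53 PM UTC on Jul 3.
Flight 1 lands earlier by 3 hours 52 minutes.

the first, by 3 hours 52 minutes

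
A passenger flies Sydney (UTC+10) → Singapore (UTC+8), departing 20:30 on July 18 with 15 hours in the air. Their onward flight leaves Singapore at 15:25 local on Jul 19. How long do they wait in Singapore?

5 hours 55 minutes

Convert departure to UTC: 20:30 − 10:00 = 10:30 UTC on Jul 18.
Add 15 hours flight time → 01:30 UTC (Jul 19).
Singapore is UTC+8:00, so local arrival = 01:30 + 8:00 = 09:30 on Jul 19.
Layover = 15:25 − 09:30 = 5 hours 55 minutes.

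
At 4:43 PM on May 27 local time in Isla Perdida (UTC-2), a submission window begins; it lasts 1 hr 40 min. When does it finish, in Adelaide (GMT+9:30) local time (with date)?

Convert start to UTC: 4:43 PM + 2:00 = 6:43 PM UTC on May 27.
Add 1 hour and 40 minutes duration → 8:23 PM UTC.
Adelaide is UTC+9:30, so local end time = 8:23 PM + 9:30 = 5:53 AM on May 28.

5:53 AM on May 28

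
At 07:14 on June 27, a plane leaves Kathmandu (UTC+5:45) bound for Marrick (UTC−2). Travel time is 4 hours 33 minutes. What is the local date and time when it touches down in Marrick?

Convert departure to UTC: 07:14 − 5:45 = 01:29 UTC on Jun 27.
Add 4 hours 33 minutes travel time → 06:02 UTC.
Marrick is UTC−2:00, so local arrival = 06:02 − 2:00 = 04:02 on Jun 27.

04:02 on Jun 27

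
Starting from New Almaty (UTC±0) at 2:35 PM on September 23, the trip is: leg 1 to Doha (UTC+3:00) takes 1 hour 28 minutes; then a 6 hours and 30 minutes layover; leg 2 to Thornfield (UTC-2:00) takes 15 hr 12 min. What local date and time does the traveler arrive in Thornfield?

New Almaty is at UTC+0, so departure is already 2:35 PM UTC on Sep 23.
Add 1 hour and 28 minutes leg 1 → 4:03 PM UTC.
Add 6 hours 30 minutes layover in Doha → 10:33 PM UTC.
Add 15 hours and 12 minutes leg 2 → 1:45 PM UTC (Sep 24).
Thornfield is UTC−2:00, so local arrival = 1:45 PM − 2:00 = 11:45 AM on Sep 24.

11:45 AM on Sep 24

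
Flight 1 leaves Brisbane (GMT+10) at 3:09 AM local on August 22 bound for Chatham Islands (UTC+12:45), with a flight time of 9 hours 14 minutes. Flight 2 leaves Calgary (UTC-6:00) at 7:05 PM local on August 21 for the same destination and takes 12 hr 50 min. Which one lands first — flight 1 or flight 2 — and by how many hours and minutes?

the first, by 11 hours 32 minutes

Flight 1 in UTC: 3:09 AM − 10:00 = 5:09 PM on Aug 21.
+9 hours and 14 minutes → arrive 2:23 AM UTC on Aug 22.
Flight 2 in UTC: 7:05 PM + 6:00 = 1:05 AM on Aug 22.
+12 hours 50 minutes → arrive 1:55 PM UTC on Aug 22.
Flight 1 lands earlier by 11 hours 32 minutes.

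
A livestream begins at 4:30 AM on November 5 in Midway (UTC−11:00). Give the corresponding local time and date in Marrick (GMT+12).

Marrick is 23:00 ahead of Midway.
Shift by the zone difference: 4:30 AM + 23:00 = 3:30 AM on Nov 6 in Marrick.

3:30 AM on Nov 6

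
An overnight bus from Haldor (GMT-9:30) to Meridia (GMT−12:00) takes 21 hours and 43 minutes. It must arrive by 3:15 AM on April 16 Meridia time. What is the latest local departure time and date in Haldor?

Target arrival in UTC: 3:15 AM + 12:00 = 3:15 PM on Apr 16.
Subtract 21 hours 43 minutes → departure 5:32 PM UTC on Apr 15.
Haldor is UTC−9:30: 5:32 PM − 9:30 = 8:02 AM on Apr 15.

8:02 AM on April 15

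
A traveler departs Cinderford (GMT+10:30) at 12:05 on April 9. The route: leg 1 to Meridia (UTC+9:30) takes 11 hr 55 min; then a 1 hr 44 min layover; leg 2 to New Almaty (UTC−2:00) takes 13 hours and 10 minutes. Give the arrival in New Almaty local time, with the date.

02:24 on April 10

Convert departure to UTC: 12:05 − 10:30 = 01:35 UTC on Apr 9.
Add 11 hours 55 minutes leg 1 → 13:30 UTC.
Add 1 hour and 44 minutes layover in Meridia → 15:14 UTC.
Add 13 hours and 10 minutes leg 2 → 04:24 UTC (Apr 10).
New Almaty is UTC−2:00, so local arrival = 04:24 − 2:00 = 02:24 on Apr 10.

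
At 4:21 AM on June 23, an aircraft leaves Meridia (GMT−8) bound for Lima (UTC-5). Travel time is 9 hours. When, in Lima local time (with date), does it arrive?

4:21 PM on June 23

Convert departure to UTC: 4:21 AM + 8:00 = 12:21 PM UTC on Jun 23.
Add 9 hours travel time → 9:21 PM UTC.
Lima is UTC−5:00, so local arrival = 9:21 PM − 5:00 = 4:21 PM on Jun 23.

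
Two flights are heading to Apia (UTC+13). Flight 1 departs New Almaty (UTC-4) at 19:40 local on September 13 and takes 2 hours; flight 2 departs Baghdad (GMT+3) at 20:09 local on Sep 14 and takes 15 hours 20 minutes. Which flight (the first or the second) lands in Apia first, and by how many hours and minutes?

the first, by 30 hours 49 minutes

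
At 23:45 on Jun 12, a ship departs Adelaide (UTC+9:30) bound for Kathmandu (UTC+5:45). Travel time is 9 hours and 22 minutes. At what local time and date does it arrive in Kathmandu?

05:22 on June 13

Convert departure to UTC: 23:45 − 9:30 = 14:15 UTC on Jun 12.
Add 9 hours 22 minutes travel time → 23:37 UTC.
Kathmandu is UTC+5:45, so local arrival = 23:37 + 5:45 = 05:22 on Jun 13.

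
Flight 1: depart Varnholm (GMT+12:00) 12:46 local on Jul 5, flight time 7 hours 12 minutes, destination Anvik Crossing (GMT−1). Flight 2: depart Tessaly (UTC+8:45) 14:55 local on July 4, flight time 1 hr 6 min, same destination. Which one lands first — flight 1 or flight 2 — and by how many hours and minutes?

the second, by 24 hours 42 minutes

Flight 1 in UTC: 12:46 − 12:00 = 00:46 on Jul 5.
+7 hours and 12 minutes → arrive 07:58 UTC on Jul 5.
Flight 2 in UTC: 14:55 − 8:45 = 06:10 on Jul 4.
+1 hour and 6 minutes → arrive 07:16 UTC on Jul 4.
Flight 2 lands earlier by 24 hours 42 minutes.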